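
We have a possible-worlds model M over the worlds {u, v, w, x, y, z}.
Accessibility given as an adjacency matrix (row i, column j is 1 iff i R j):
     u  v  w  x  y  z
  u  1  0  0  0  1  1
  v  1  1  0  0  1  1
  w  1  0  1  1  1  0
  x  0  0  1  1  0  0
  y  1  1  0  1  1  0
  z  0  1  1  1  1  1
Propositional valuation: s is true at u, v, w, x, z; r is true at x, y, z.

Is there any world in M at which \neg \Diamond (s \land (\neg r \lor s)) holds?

Recall that \Diamond ψ holds at a world iff ψ holds at some accessible world.
Let φ = \neg \Diamond (s \land (\neg r \lor s)). Evaluate φ at each world:
  u (successors {u, y, z}): φ is false.
  v (successors {u, v, y, z}): φ is false.
  w (successors {u, w, x, y}): φ is false.
  x (successors {w, x}): φ is false.
  y (successors {u, v, x, y}): φ is false.
  z (successors {v, w, x, y, z}): φ is false.
For instance, at z:
  At z: \Diamond (s \land (\neg r \lor s)) is true, so \neg \Diamond (s \land (\neg r \lor s)) is false.
    At z: \Diamond (s \land (\neg r \lor s)) requires s \land (\neg r \lor s) at some successor in {v, w, x, y, z}.
      s \land (\neg r \lor s) holds at v, so \Diamond (s \land (\neg r \lor s)) is true at z.

No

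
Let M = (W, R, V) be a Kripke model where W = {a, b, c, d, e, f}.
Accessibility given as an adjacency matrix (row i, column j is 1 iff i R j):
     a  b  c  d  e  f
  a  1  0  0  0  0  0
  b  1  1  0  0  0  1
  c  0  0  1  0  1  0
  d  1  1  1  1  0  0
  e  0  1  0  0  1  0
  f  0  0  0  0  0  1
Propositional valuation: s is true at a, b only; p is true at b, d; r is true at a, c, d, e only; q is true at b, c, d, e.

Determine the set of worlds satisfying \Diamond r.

Recall that \Diamond ψ holds at a world iff ψ holds at some accessible world.
Let φ = \Diamond r. Evaluate φ at each world:
  a (successors {a}): φ is true.
  b (successors {a, b, f}): φ is true.
  c (successors {c, e}): φ is true.
  d (successors {a, b, c, d}): φ is true.
  e (successors {b, e}): φ is true.
  f (successors {f}): φ is false.
For instance, at a:
  At a: \Diamond r requires r at some successor in {a}.
    r holds at a, so \Diamond r is true at a.
Satisfying worlds: {a, b, c, d, e}

a, b, c, d, e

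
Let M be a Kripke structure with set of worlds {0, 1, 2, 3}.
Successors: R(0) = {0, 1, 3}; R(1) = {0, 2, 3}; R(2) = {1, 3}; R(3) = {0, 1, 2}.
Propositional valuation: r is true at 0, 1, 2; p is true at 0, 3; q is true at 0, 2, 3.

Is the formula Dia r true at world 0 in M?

At 0: Dia r requires r at some successor in {0, 1, 3}.
  r holds at 0, so Dia r is true at 0.

Yes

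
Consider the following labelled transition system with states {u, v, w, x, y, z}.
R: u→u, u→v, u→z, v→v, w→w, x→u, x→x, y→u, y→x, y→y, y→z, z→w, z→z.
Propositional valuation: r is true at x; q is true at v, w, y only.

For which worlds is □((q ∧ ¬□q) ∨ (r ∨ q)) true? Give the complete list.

v, w

Let φ = □((q ∧ ¬□q) ∨ (r ∨ q)). Evaluate φ at each world:
  u (successors {u, v, z}): φ is false.
  v (successors {v}): φ is true.
  w (successors {w}): φ is true.
  x (successors {u, x}): φ is false.
  y (successors {u, x, y, z}): φ is false.
  z (successors {w, z}): φ is false.
For instance, at v:
  At v: □((q ∧ ¬□q) ∨ (r ∨ q)) requires (q ∧ ¬□q) ∨ (r ∨ q) at every successor {v}.
      At v: q ∧ ¬□q is false, r ∨ q is true, so (q ∧ ¬□q) ∨ (r ∨ q) is true.
  So □((q ∧ ¬□q) ∨ (r ∨ q)) is true at v.
Satisfying worlds: {v, w}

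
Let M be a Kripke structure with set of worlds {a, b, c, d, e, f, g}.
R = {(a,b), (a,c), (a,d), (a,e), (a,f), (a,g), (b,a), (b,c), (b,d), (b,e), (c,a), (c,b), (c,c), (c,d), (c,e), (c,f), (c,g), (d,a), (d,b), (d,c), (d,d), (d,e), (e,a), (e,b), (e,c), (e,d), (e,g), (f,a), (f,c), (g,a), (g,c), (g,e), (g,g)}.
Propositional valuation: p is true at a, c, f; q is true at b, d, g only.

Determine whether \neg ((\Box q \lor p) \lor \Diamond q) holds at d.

No

At d: (\Box q \lor p) \lor \Diamond q is true, so \neg ((\Box q \lor p) \lor \Diamond q) is false.
  At d: \Box q \lor p is false, \Diamond q is true, so (\Box q \lor p) \lor \Diamond q is true.
    At d: \Box q is false, p is false, so \Box q \lor p is false.
      At d: \Box q requires q at every successor {a, b, c, d, e}.
        q fails at a, so \Box q is false at d.
    At d: \Diamond q requires q at some successor in {a, b, c, d, e}.
      q holds at b, so \Diamond q is true at d.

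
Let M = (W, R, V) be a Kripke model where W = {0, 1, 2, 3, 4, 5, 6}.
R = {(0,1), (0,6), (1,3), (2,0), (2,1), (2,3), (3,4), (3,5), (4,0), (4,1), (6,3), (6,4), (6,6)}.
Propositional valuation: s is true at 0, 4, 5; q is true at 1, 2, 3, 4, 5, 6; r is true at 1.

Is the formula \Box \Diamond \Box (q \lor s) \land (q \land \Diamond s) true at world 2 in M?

At 2: \Box \Diamond \Box (q \lor s) is true, q \land \Diamond s is true, so \Box \Diamond \Box (q \lor s) \land (q \land \Diamond s) is true.
  At 2: \Box \Diamond \Box (q \lor s) requires \Diamond \Box (q \lor s) at every successor {0, 1, 3}.
      At 0: \Diamond \Box (q \lor s) requires \Box (q \lor s) at some successor in {1, 6}.
        \Box (q \lor s) holds at 1, so \Diamond \Box (q \lor s) is true at 0.
      At 1: \Diamond \Box (q \lor s) requires \Box (q \lor s) at some successor in {3}.
        \Box (q \lor s) holds at 3, so \Diamond \Box (q \lor s) is true at 1.
      At 3: \Diamond \Box (q \lor s) requires \Box (q \lor s) at some successor in {4, 5}.
        \Box (q \lor s) holds at 4, so \Diamond \Box (q \lor s) is true at 3.
  So \Box \Diamond \Box (q \lor s) is true at 2.
  At 2: q is true, \Diamond s is true, so q \land \Diamond s is true.
    At 2: \Diamond s requires s at some successor in {0, 1, 3}.
      s holds at 0, so \Diamond s is true at 2.

Yes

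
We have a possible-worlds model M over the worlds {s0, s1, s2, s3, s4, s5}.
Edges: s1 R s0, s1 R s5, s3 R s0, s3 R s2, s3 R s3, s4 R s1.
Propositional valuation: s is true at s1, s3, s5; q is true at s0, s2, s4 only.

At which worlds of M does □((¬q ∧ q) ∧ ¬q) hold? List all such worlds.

s0, s2, s5

Let φ = □((¬q ∧ q) ∧ ¬q). Evaluate φ at each world:
  s0 (successors ∅): φ is true.
  s1 (successors {s0, s5}): φ is false.
  s2 (successors ∅): φ is true.
  s3 (successors {s0, s2, s3}): φ is false.
  s4 (successors {s1}): φ is false.
  s5 (successors ∅): φ is true.
For instance, at s1:
  At s1: □((¬q ∧ q) ∧ ¬q) requires (¬q ∧ q) ∧ ¬q at every successor {s0, s5}.
    (¬q ∧ q) ∧ ¬q fails at s0, so □((¬q ∧ q) ∧ ¬q) is false at s1.
Satisfying worlds: {s0, s2, s5}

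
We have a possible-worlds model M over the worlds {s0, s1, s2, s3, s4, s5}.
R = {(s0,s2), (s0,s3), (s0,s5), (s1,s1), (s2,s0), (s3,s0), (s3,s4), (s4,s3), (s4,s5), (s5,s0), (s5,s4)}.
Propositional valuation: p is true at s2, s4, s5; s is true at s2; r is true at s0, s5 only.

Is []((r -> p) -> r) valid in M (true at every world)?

Let φ = []((r -> p) -> r). Evaluate φ at each world:
  s0 (successors {s2, s3, s5}): φ is false.
  s1 (successors {s1}): φ is false.
  s2 (successors {s0}): φ is true.
  s3 (successors {s0, s4}): φ is false.
  s4 (successors {s3, s5}): φ is false.
  s5 (successors {s0, s4}): φ is false.
Detail at s0 (counterexample):
  At s0: []((r -> p) -> r) requires (r -> p) -> r at every successor {s2, s3, s5}.
    (r -> p) -> r fails at s2, so []((r -> p) -> r) is false at s0.

No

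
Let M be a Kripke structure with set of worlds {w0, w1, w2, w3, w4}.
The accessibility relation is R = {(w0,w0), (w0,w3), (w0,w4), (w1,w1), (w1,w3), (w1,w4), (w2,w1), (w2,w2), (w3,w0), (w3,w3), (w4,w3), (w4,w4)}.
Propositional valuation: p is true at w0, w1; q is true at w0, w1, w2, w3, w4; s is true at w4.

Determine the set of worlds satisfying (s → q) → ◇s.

Let φ = (s → q) → ◇s. Evaluate φ at each world:
  w0 (successors {w0, w3, w4}): φ is true.
  w1 (successors {w1, w3, w4}): φ is true.
  w2 (successors {w1, w2}): φ is false.
  w3 (successors {w0, w3}): φ is false.
  w4 (successors {w3, w4}): φ is true.
For instance, at w2:
  At w2: s → q is true, ◇s is false, so (s → q) → ◇s is false.
    At w2: ◇s requires s at some successor in {w1, w2}.
      At w1: s is false.
      At w2: s is false.
    So ◇s is false at w2.
Satisfying worlds: {w0, w1, w4}

w0, w1, w4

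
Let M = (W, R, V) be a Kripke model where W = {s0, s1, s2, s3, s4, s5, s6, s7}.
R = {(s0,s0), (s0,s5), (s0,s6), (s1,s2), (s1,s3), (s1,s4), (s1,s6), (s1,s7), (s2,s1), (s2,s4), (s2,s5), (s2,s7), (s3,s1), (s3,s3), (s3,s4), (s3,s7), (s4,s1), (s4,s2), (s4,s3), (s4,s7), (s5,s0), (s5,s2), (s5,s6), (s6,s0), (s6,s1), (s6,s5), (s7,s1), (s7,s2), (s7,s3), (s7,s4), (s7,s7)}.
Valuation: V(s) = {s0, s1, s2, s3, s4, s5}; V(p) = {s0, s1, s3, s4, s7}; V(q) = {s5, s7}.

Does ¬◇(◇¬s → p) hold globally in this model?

Let φ = ¬◇(◇¬s → p). Evaluate φ at each world:
  s0 (successors {s0, s5, s6}): φ is false.
  s1 (successors {s2, s3, s4, s6, s7}): φ is false.
  s2 (successors {s1, s4, s5, s7}): φ is false.
  s3 (successors {s1, s3, s4, s7}): φ is false.
  s4 (successors {s1, s2, s3, s7}): φ is false.
  s5 (successors {s0, s2, s6}): φ is false.
  s6 (successors {s0, s1, s5}): φ is false.
  s7 (successors {s1, s2, s3, s4, s7}): φ is false.
Detail at s0 (counterexample):
  At s0: ◇(◇¬s → p) is true, so ¬◇(◇¬s → p) is false.
    At s0: ◇(◇¬s → p) requires ◇¬s → p at some successor in {s0, s5, s6}.
      ◇¬s → p holds at s0, so ◇(◇¬s → p) is true at s0.

No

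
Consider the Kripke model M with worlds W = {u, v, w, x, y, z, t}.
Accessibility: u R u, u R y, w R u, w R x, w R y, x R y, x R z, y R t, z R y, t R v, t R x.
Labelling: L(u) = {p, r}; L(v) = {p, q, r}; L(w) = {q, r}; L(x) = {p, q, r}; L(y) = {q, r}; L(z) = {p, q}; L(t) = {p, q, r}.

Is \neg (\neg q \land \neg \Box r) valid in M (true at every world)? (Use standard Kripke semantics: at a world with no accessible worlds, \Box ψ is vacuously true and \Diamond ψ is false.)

Yes

Recall that \Box ψ holds at a world iff ψ holds at every accessible world, and \Diamond ψ holds iff ψ holds at some accessible world.
Let φ = \neg (\neg q \land \neg \Box r). Evaluate φ at each world:
  u (successors {u, y}): φ is true.
  v (successors ∅): φ is true.
  w (successors {u, x, y}): φ is true.
  x (successors {y, z}): φ is true.
  y (successors {t}): φ is true.
  z (successors {y}): φ is true.
  t (successors {v, x}): φ is true.
For instance, at z:
  At z: \neg q \land \neg \Box r is false, so \neg (\neg q \land \neg \Box r) is true.
    At z: \neg q is false, \neg \Box r is false, so \neg q \land \neg \Box r is false.
      At z: \Box r is true, so \neg \Box r is false.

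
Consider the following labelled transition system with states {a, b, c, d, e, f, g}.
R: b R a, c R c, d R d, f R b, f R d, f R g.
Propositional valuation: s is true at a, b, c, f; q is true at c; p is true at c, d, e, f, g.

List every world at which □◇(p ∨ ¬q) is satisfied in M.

a, c, d, e, g

Let φ = □◇(p ∨ ¬q). Evaluate φ at each world:
  a (successors ∅): φ is true.
  b (successors {a}): φ is false.
  c (successors {c}): φ is true.
  d (successors {d}): φ is true.
  e (successors ∅): φ is true.
  f (successors {b, d, g}): φ is false.
  g (successors ∅): φ is true.
For instance, at c:
  At c: □◇(p ∨ ¬q) requires ◇(p ∨ ¬q) at every successor {c}.
      At c: ◇(p ∨ ¬q) requires p ∨ ¬q at some successor in {c}.
        p ∨ ¬q holds at c, so ◇(p ∨ ¬q) is true at c.
  So □◇(p ∨ ¬q) is true at c.
Satisfying worlds: {a, c, d, e, g}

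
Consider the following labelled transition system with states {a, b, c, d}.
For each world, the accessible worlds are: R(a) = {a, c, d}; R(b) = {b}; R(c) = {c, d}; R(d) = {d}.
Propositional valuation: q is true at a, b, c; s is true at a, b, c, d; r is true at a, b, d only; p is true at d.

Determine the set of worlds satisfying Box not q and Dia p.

Let φ = Box not q and Dia p. Evaluate φ at each world:
  a (successors {a, c, d}): φ is false.
  b (successors {b}): φ is false.
  c (successors {c, d}): φ is false.
  d (successors {d}): φ is true.
For instance, at d:
  At d: Box not q is true, Dia p is true, so Box not q and Dia p is true.
    At d: Box not q requires not q at every successor {d}.
      At d: not q is true.
    So Box not q is true at d.
    At d: Dia p requires p at some successor in {d}.
      p holds at d, so Dia p is true at d.
Satisfying worlds: {d}

d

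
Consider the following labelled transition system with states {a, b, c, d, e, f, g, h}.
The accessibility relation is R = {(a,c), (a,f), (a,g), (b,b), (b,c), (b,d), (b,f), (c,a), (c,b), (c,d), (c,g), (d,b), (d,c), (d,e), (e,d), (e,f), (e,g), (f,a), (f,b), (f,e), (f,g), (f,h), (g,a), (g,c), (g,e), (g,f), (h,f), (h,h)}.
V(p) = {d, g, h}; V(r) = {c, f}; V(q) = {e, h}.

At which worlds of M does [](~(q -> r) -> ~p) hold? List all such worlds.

a, b, c, d, e, g

Let φ = [](~(q -> r) -> ~p). Evaluate φ at each world:
  a (successors {c, f, g}): φ is true.
  b (successors {b, c, d, f}): φ is true.
  c (successors {a, b, d, g}): φ is true.
  d (successors {b, c, e}): φ is true.
  e (successors {d, f, g}): φ is true.
  f (successors {a, b, e, g, h}): φ is false.
  g (successors {a, c, e, f}): φ is true.
  h (successors {f, h}): φ is false.
For instance, at c:
  At c: [](~(q -> r) -> ~p) requires ~(q -> r) -> ~p at every successor {a, b, d, g}.
    At a: ~(q -> r) -> ~p is true.
    At b: ~(q -> r) -> ~p is true.
    At d: ~(q -> r) -> ~p is true.
    At g: ~(q -> r) -> ~p is true.
  So [](~(q -> r) -> ~p) is true at c.
Satisfying worlds: {a, b, c, d, e, g}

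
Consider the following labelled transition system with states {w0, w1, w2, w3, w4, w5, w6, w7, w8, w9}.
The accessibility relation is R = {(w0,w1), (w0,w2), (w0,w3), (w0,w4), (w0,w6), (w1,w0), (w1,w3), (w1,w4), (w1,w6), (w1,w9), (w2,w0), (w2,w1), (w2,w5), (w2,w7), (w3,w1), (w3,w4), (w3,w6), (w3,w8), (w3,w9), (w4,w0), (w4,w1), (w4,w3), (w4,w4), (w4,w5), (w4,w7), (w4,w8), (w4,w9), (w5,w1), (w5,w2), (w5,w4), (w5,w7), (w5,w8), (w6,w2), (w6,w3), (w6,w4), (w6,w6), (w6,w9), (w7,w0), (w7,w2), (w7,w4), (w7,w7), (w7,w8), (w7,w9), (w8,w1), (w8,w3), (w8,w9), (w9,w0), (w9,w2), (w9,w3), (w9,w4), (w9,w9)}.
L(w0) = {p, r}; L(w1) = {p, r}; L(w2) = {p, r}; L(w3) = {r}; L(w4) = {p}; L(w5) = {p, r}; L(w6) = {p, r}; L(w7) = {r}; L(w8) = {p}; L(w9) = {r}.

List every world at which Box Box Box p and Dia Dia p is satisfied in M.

Recall that Box ψ holds at a world iff ψ holds at every accessible world, and Dia ψ holds iff ψ holds at some accessible world.
Let φ = Box Box Box p and Dia Dia p. Evaluate φ at each world:
  w0 (successors {w1, w2, w3, w4, w6}): φ is false.
  w1 (successors {w0, w3, w4, w6, w9}): φ is false.
  w2 (successors {w0, w1, w5, w7}): φ is false.
  w3 (successors {w1, w4, w6, w8, w9}): φ is false.
  w4 (successors {w0, w1, w3, w4, w5, w7, w8, w9}): φ is false.
  w5 (successors {w1, w2, w4, w7, w8}): φ is false.
  w6 (successors {w2, w3, w4, w6, w9}): φ is false.
  w7 (successors {w0, w2, w4, w7, w8, w9}): φ is false.
  w8 (successors {w1, w3, w9}): φ is false.
  w9 (successors {w0, w2, w3, w4, w9}): φ is false.
For instance, at w5:
  At w5: Box Box Box p is false, Dia Dia p is true, so Box Box Box p and Dia Dia p is false.
    At w5: Box Box Box p requires Box Box p at every successor {w1, w2, w4, w7, w8}.
      Box Box p fails at w1, so Box Box Box p is false at w5.
    At w5: Dia Dia p requires Dia p at some successor in {w1, w2, w4, w7, w8}.
      Dia p holds at w1, so Dia Dia p is true at w5.
Satisfying worlds: none.

none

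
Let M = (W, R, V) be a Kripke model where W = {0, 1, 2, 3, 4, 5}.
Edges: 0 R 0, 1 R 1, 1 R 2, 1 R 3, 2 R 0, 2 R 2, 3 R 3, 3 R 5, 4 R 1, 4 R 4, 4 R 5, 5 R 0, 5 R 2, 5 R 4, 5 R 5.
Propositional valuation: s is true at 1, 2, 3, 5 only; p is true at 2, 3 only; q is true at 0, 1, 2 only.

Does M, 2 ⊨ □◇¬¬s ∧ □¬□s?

No

Recall that □ψ holds at a world iff ψ holds at every accessible world, and ◇ψ holds iff ψ holds at some accessible world.
At 2: □◇¬¬s is false, □¬□s is true, so □◇¬¬s ∧ □¬□s is false.
  At 2: □◇¬¬s requires ◇¬¬s at every successor {0, 2}.
    ◇¬¬s fails at 0, so □◇¬¬s is false at 2.
      At 0: ◇¬¬s requires ¬¬s at some successor in {0}.
        At 0: ¬¬s is false.
      So ◇¬¬s is false at 0.
  At 2: □¬□s requires ¬□s at every successor {0, 2}.
      At 0: □s is false, so ¬□s is true.
      At 2: □s is false, so ¬□s is true.
  So □¬□s is true at 2.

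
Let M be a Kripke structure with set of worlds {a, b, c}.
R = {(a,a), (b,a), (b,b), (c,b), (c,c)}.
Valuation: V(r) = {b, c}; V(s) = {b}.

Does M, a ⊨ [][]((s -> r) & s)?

No

At a: [][]((s -> r) & s) requires []((s -> r) & s) at every successor {a}.
  []((s -> r) & s) fails at a, so [][]((s -> r) & s) is false at a.
    At a: []((s -> r) & s) requires (s -> r) & s at every successor {a}.
      (s -> r) & s fails at a, so []((s -> r) & s) is false at a.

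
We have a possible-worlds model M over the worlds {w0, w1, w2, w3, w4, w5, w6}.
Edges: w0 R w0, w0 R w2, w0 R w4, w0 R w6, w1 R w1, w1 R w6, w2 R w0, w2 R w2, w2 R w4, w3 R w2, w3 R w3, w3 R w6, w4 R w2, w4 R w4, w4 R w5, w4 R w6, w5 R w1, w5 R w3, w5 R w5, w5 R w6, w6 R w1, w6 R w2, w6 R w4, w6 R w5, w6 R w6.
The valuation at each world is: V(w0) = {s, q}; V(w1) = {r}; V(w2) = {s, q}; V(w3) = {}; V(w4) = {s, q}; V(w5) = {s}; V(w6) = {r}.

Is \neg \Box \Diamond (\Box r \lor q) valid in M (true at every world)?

Recall that \Box ψ holds at a world iff ψ holds at every accessible world, and \Diamond ψ holds iff ψ holds at some accessible world.
Let φ = \neg \Box \Diamond (\Box r \lor q). Evaluate φ at each world:
  w0 (successors {w0, w2, w4, w6}): φ is false.
  w1 (successors {w1, w6}): φ is false.
  w2 (successors {w0, w2, w4}): φ is false.
  w3 (successors {w2, w3, w6}): φ is false.
  w4 (successors {w2, w4, w5, w6}): φ is false.
  w5 (successors {w1, w3, w5, w6}): φ is false.
  w6 (successors {w1, w2, w4, w5, w6}): φ is false.
Detail at w0 (counterexample):
  At w0: \Box \Diamond (\Box r \lor q) is true, so \neg \Box \Diamond (\Box r \lor q) is false.
    At w0: \Box \Diamond (\Box r \lor q) requires \Diamond (\Box r \lor q) at every successor {w0, w2, w4, w6}.
      At w0: \Diamond (\Box r \lor q) is true.
      At w2: \Diamond (\Box r \lor q) is true.
      At w4: \Diamond (\Box r \lor q) is true.
      At w6: \Diamond (\Box r \lor q) is true.
    So \Box \Diamond (\Box r \lor q) is true at w0.

No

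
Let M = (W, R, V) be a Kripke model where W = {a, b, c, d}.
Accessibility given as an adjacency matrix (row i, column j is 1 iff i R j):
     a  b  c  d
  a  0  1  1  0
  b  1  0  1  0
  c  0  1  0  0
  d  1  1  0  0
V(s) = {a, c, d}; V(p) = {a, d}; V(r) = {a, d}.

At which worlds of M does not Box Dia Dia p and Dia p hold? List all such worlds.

d

Let φ = not Box Dia Dia p and Dia p. Evaluate φ at each world:
  a (successors {b, c}): φ is false.
  b (successors {a, c}): φ is false.
  c (successors {b}): φ is false.
  d (successors {a, b}): φ is true.
For instance, at a:
  At a: not Box Dia Dia p is true, Dia p is false, so not Box Dia Dia p and Dia p is false.
    At a: Box Dia Dia p is false, so not Box Dia Dia p is true.
      At a: Box Dia Dia p requires Dia Dia p at every successor {b, c}.
        Dia Dia p fails at b, so Box Dia Dia p is false at a.
    At a: Dia p requires p at some successor in {b, c}.
      At b: p is false.
      At c: p is false.
    So Dia p is false at a.
Satisfying worlds: {d}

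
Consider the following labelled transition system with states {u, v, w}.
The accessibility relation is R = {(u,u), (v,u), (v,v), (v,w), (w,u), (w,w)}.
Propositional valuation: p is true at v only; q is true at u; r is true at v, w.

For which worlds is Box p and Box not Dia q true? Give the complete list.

none

Recall that Box ψ holds at a world iff ψ holds at every accessible world, and Dia ψ holds iff ψ holds at some accessible world.
Let φ = Box p and Box not Dia q. Evaluate φ at each world:
  u (successors {u}): φ is false.
  v (successors {u, v, w}): φ is false.
  w (successors {u, w}): φ is false.
For instance, at u:
  At u: Box p is false, Box not Dia q is false, so Box p and Box not Dia q is false.
    At u: Box p requires p at every successor {u}.
      p fails at u, so Box p is false at u.
    At u: Box not Dia q requires not Dia q at every successor {u}.
      not Dia q fails at u, so Box not Dia q is false at u.
Satisfying worlds: none.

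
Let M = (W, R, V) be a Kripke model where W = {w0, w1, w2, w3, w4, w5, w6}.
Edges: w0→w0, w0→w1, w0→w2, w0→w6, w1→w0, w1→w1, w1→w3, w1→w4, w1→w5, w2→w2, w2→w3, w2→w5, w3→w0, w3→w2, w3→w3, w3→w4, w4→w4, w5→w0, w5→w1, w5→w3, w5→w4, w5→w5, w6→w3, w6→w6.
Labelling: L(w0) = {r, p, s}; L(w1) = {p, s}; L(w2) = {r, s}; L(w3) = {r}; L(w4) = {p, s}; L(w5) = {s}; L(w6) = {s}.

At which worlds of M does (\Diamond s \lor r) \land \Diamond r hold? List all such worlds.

Let φ = (\Diamond s \lor r) \land \Diamond r. Evaluate φ at each world:
  w0 (successors {w0, w1, w2, w6}): φ is true.
  w1 (successors {w0, w1, w3, w4, w5}): φ is true.
  w2 (successors {w2, w3, w5}): φ is true.
  w3 (successors {w0, w2, w3, w4}): φ is true.
  w4 (successors {w4}): φ is false.
  w5 (successors {w0, w1, w3, w4, w5}): φ is true.
  w6 (successors {w3, w6}): φ is true.
For instance, at w0:
  At w0: \Diamond s \lor r is true, \Diamond r is true, so (\Diamond s \lor r) \land \Diamond r is true.
    At w0: \Diamond s is true, r is true, so \Diamond s \lor r is true.
      At w0: \Diamond s requires s at some successor in {w0, w1, w2, w6}.
        s holds at w0, so \Diamond s is true at w0.
    At w0: \Diamond r requires r at some successor in {w0, w1, w2, w6}.
      r holds at w0, so \Diamond r is true at w0.
Satisfying worlds: {w0, w1, w2, w3, w5, w6}

w0, w1, w2, w3, w5, w6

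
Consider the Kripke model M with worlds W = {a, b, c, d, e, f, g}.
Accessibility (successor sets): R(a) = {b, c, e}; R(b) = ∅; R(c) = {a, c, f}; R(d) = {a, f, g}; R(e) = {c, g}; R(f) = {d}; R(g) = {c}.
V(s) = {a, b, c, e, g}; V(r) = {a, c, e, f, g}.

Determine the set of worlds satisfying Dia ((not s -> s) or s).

Recall that Dia ψ holds at a world iff ψ holds at some accessible world.
Let φ = Dia ((not s -> s) or s). Evaluate φ at each world:
  a (successors {b, c, e}): φ is true.
  b (successors ∅): φ is false.
  c (successors {a, c, f}): φ is true.
  d (successors {a, f, g}): φ is true.
  e (successors {c, g}): φ is true.
  f (successors {d}): φ is false.
  g (successors {c}): φ is true.
For instance, at g:
  At g: Dia ((not s -> s) or s) requires (not s -> s) or s at some successor in {c}.
    (not s -> s) or s holds at c, so Dia ((not s -> s) or s) is true at g.
Satisfying worlds: {a, c, d, e, g}

a, c, d, e, g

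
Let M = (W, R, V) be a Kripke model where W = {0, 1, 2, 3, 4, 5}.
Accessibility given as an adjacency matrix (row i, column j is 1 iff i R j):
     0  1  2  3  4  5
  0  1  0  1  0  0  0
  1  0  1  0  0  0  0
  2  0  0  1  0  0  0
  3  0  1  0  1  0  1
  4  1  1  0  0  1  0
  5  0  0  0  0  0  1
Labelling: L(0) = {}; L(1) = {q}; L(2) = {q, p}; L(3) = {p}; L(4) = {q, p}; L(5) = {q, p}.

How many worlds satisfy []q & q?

3

Let φ = []q & q. Evaluate φ at each world:
  0 (successors {0, 2}): φ is false.
  1 (successors {1}): φ is true.
  2 (successors {2}): φ is true.
  3 (successors {1, 3, 5}): φ is false.
  4 (successors {0, 1, 4}): φ is false.
  5 (successors {5}): φ is true.
For instance, at 3:
  At 3: []q is false, q is false, so []q & q is false.
    At 3: []q requires q at every successor {1, 3, 5}.
      q fails at 3, so []q is false at 3.
Satisfying worlds: {1, 2, 5}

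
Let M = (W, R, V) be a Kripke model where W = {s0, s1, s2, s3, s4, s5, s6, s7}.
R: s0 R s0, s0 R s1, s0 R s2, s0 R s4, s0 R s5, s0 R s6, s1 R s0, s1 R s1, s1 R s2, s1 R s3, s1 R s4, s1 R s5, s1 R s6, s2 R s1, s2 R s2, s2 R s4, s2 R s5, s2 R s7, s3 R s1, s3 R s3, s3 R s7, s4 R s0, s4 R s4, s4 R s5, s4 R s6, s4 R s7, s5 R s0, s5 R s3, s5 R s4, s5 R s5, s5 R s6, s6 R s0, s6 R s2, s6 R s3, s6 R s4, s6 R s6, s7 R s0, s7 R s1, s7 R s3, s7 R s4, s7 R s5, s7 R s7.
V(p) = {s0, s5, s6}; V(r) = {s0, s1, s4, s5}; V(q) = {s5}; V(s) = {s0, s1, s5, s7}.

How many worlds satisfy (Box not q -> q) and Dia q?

Recall that Box ψ holds at a world iff ψ holds at every accessible world, and Dia ψ holds iff ψ holds at some accessible world.
Let φ = (Box not q -> q) and Dia q. Evaluate φ at each world:
  s0 (successors {s0, s1, s2, s4, s5, s6}): φ is true.
  s1 (successors {s0, s1, s2, s3, s4, s5, s6}): φ is true.
  s2 (successors {s1, s2, s4, s5, s7}): φ is true.
  s3 (successors {s1, s3, s7}): φ is false.
  s4 (successors {s0, s4, s5, s6, s7}): φ is true.
  s5 (successors {s0, s3, s4, s5, s6}): φ is true.
  s6 (successors {s0, s2, s3, s4, s6}): φ is false.
  s7 (successors {s0, s1, s3, s4, s5, s7}): φ is true.
For instance, at s7:
  At s7: Box not q -> q is true, Dia q is true, so (Box not q -> q) and Dia q is true.
    At s7: Box not q is false, q is false, so Box not q -> q is true.
      At s7: Box not q requires not q at every successor {s0, s1, s3, s4, s5, s7}.
        not q fails at s5, so Box not q is false at s7.
    At s7: Dia q requires q at some successor in {s0, s1, s3, s4, s5, s7}.
      q holds at s5, so Dia q is true at s7.
Satisfying worlds: {s0, s1, s2, s4, s5, s7}

6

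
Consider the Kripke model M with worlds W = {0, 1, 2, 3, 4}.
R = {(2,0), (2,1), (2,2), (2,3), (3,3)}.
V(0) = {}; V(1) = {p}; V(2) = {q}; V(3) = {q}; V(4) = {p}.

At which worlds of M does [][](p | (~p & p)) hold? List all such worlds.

0, 1, 4

Recall that []ψ holds at a world iff ψ holds at every accessible world, and <>ψ holds iff ψ holds at some accessible world.
Let φ = [][](p | (~p & p)). Evaluate φ at each world:
  0 (successors ∅): φ is true.
  1 (successors ∅): φ is true.
  2 (successors {0, 1, 2, 3}): φ is false.
  3 (successors {3}): φ is false.
  4 (successors ∅): φ is true.
For instance, at 2:
  At 2: [][](p | (~p & p)) requires [](p | (~p & p)) at every successor {0, 1, 2, 3}.
    [](p | (~p & p)) fails at 2, so [][](p | (~p & p)) is false at 2.
      At 2: [](p | (~p & p)) requires p | (~p & p) at every successor {0, 1, 2, 3}.
        p | (~p & p) fails at 0, so [](p | (~p & p)) is false at 2.
Satisfying worlds: {0, 1, 4}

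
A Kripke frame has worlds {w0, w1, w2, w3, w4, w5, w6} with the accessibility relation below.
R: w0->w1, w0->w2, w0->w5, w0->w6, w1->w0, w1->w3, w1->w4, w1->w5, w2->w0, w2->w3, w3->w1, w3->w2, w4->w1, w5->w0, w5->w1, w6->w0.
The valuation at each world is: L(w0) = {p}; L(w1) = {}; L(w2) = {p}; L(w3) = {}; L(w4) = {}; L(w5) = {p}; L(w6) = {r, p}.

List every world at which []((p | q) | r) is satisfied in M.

w6

Let φ = []((p | q) | r). Evaluate φ at each world:
  w0 (successors {w1, w2, w5, w6}): φ is false.
  w1 (successors {w0, w3, w4, w5}): φ is false.
  w2 (successors {w0, w3}): φ is false.
  w3 (successors {w1, w2}): φ is false.
  w4 (successors {w1}): φ is false.
  w5 (successors {w0, w1}): φ is false.
  w6 (successors {w0}): φ is true.
For instance, at w3:
  At w3: []((p | q) | r) requires (p | q) | r at every successor {w1, w2}.
    (p | q) | r fails at w1, so []((p | q) | r) is false at w3.
Satisfying worlds: {w6}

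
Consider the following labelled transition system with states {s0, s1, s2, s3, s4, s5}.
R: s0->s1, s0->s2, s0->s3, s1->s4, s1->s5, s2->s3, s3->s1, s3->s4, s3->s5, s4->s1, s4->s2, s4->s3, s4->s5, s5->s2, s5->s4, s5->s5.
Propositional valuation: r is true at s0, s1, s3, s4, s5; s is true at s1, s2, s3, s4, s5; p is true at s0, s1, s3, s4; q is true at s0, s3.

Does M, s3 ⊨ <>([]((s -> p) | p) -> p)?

Recall that []ψ holds at a world iff ψ holds at every accessible world, and <>ψ holds iff ψ holds at some accessible world.
At s3: <>([]((s -> p) | p) -> p) requires []((s -> p) | p) -> p at some successor in {s1, s4, s5}.
  []((s -> p) | p) -> p holds at s1, so <>([]((s -> p) | p) -> p) is true at s3.
    At s1: []((s -> p) | p) is false, p is true, so []((s -> p) | p) -> p is true.
      At s1: []((s -> p) | p) requires (s -> p) | p at every successor {s4, s5}.
        (s -> p) | p fails at s5, so []((s -> p) | p) is false at s1.

Yes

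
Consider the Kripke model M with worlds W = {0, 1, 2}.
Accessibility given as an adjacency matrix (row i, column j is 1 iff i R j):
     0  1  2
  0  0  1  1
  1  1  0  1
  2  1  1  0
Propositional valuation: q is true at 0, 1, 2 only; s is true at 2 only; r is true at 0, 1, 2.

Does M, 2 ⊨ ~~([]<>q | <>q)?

At 2: ~([]<>q | <>q) is false, so ~~([]<>q | <>q) is true.
  At 2: []<>q | <>q is true, so ~([]<>q | <>q) is false.
    At 2: []<>q is true, <>q is true, so []<>q | <>q is true.
      At 2: []<>q requires <>q at every successor {0, 1}.
        At 0: <>q is true.
        At 1: <>q is true.
      So []<>q is true at 2.
      At 2: <>q requires q at some successor in {0, 1}.
        q holds at 0, so <>q is true at 2.

Yes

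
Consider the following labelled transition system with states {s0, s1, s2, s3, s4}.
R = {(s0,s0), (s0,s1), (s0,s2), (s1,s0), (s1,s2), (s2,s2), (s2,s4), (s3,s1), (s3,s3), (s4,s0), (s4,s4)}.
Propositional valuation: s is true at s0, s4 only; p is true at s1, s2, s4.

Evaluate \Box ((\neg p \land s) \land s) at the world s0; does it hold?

At s0: \Box ((\neg p \land s) \land s) requires (\neg p \land s) \land s at every successor {s0, s1, s2}.
  (\neg p \land s) \land s fails at s1, so \Box ((\neg p \land s) \land s) is false at s0.

No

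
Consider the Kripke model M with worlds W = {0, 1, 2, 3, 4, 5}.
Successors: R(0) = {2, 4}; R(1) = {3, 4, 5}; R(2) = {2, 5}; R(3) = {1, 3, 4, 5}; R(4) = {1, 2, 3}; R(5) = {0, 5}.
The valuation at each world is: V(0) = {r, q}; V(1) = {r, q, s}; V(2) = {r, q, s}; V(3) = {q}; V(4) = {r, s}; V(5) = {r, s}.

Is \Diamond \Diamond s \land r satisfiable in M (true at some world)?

Let φ = \Diamond \Diamond s \land r. Evaluate φ at each world:
  0 (successors {2, 4}): φ is true.
  1 (successors {3, 4, 5}): φ is true.
  2 (successors {2, 5}): φ is true.
  3 (successors {1, 3, 4, 5}): φ is false.
  4 (successors {1, 2, 3}): φ is true.
  5 (successors {0, 5}): φ is true.
Detail at 0 (witness):
  At 0: \Diamond \Diamond s is true, r is true, so \Diamond \Diamond s \land r is true.
    At 0: \Diamond \Diamond s requires \Diamond s at some successor in {2, 4}.
      \Diamond s holds at 2, so \Diamond \Diamond s is true at 0.

Yes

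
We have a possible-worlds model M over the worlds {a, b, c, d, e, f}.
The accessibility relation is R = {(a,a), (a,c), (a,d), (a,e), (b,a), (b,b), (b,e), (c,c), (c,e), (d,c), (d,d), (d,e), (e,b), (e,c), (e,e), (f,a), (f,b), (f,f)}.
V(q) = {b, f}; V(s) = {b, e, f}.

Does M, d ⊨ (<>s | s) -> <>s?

Yes

At d: <>s | s is true, <>s is true, so (<>s | s) -> <>s is true.
  At d: <>s is true, s is false, so <>s | s is true.
    At d: <>s requires s at some successor in {c, d, e}.
      s holds at e, so <>s is true at d.
  At d: <>s requires s at some successor in {c, d, e}.
    s holds at e, so <>s is true at d.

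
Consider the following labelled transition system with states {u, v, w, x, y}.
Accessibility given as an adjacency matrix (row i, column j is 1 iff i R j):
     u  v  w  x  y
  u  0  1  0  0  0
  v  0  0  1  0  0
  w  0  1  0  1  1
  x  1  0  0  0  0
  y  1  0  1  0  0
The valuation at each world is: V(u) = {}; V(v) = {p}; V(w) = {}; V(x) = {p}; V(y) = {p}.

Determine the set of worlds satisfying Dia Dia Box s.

none

Recall that Box ψ holds at a world iff ψ holds at every accessible world, and Dia ψ holds iff ψ holds at some accessible world.
Let φ = Dia Dia Box s. Evaluate φ at each world:
  u (successors {v}): φ is false.
  v (successors {w}): φ is false.
  w (successors {v, x, y}): φ is false.
  x (successors {u}): φ is false.
  y (successors {u, w}): φ is false.
For instance, at y:
  At y: Dia Dia Box s requires Dia Box s at some successor in {u, w}.
    At u: Dia Box s is false.
    At w: Dia Box s is false.
  So Dia Dia Box s is false at y.
Satisfying worlds: none.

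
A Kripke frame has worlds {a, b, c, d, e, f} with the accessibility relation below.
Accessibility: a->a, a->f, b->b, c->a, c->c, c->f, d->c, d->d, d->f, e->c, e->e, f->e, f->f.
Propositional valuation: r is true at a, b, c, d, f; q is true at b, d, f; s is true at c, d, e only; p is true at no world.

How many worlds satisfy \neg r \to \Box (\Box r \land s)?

Let φ = \neg r \to \Box (\Box r \land s). Evaluate φ at each world:
  a (successors {a, f}): φ is true.
  b (successors {b}): φ is true.
  c (successors {a, c, f}): φ is true.
  d (successors {c, d, f}): φ is true.
  e (successors {c, e}): φ is false.
  f (successors {e, f}): φ is true.
For instance, at e:
  At e: \neg r is true, \Box (\Box r \land s) is false, so \neg r \to \Box (\Box r \land s) is false.
    At e: \Box (\Box r \land s) requires \Box r \land s at every successor {c, e}.
      \Box r \land s fails at e, so \Box (\Box r \land s) is false at e.
Satisfying worlds: {a, b, c, d, f}

5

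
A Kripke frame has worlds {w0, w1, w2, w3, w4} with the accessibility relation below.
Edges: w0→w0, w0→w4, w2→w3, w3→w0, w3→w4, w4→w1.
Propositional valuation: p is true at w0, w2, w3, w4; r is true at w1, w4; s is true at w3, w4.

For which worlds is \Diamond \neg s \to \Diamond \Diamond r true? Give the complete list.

w0, w1, w2, w3

Let φ = \Diamond \neg s \to \Diamond \Diamond r. Evaluate φ at each world:
  w0 (successors {w0, w4}): φ is true.
  w1 (successors ∅): φ is true.
  w2 (successors {w3}): φ is true.
  w3 (successors {w0, w4}): φ is true.
  w4 (successors {w1}): φ is false.
For instance, at w3:
  At w3: \Diamond \neg s is true, \Diamond \Diamond r is true, so \Diamond \neg s \to \Diamond \Diamond r is true.
    At w3: \Diamond \neg s requires \neg s at some successor in {w0, w4}.
      \neg s holds at w0, so \Diamond \neg s is true at w3.
    At w3: \Diamond \Diamond r requires \Diamond r at some successor in {w0, w4}.
      \Diamond r holds at w0, so \Diamond \Diamond r is true at w3.
Satisfying worlds: {w0, w1, w2, w3}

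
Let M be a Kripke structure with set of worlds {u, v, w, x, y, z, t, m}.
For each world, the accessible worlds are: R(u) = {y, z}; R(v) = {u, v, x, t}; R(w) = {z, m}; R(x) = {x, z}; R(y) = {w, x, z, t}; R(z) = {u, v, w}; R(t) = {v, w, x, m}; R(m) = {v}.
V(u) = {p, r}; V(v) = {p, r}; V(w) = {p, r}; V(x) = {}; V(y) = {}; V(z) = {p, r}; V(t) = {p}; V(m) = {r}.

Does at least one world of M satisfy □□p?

Yes

Let φ = □□p. Evaluate φ at each world:
  u (successors {y, z}): φ is false.
  v (successors {u, v, x, t}): φ is false.
  w (successors {z, m}): φ is true.
  x (successors {x, z}): φ is false.
  y (successors {w, x, z, t}): φ is false.
  z (successors {u, v, w}): φ is false.
  t (successors {v, w, x, m}): φ is false.
  m (successors {v}): φ is false.
Detail at w (witness):
  At w: □□p requires □p at every successor {z, m}.
      At z: □p requires p at every successor {u, v, w}.
        At u: p is true.
        At v: p is true.
        At w: p is true.
      So □p is true at z.
      At m: □p requires p at every successor {v}.
        At v: p is true.
      So □p is true at m.
  So □□p is true at w.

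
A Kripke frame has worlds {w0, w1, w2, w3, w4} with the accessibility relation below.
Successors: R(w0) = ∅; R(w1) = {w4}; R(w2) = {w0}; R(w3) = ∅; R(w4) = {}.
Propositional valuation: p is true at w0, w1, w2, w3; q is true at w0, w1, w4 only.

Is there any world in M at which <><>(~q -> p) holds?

No

Let φ = <><>(~q -> p). Evaluate φ at each world:
  w0 (successors ∅): φ is false.
  w1 (successors {w4}): φ is false.
  w2 (successors {w0}): φ is false.
  w3 (successors ∅): φ is false.
  w4 (successors ∅): φ is false.
For instance, at w2:
  At w2: <><>(~q -> p) requires <>(~q -> p) at some successor in {w0}.
    At w0: <>(~q -> p) is false.
  So <><>(~q -> p) is false at w2.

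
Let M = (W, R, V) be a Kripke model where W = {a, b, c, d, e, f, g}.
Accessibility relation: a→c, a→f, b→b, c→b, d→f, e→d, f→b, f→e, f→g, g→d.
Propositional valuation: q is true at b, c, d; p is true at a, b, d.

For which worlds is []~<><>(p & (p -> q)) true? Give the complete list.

none

Let φ = []~<><>(p & (p -> q)). Evaluate φ at each world:
  a (successors {c, f}): φ is false.
  b (successors {b}): φ is false.
  c (successors {b}): φ is false.
  d (successors {f}): φ is false.
  e (successors {d}): φ is false.
  f (successors {b, e, g}): φ is false.
  g (successors {d}): φ is false.
For instance, at b:
  At b: []~<><>(p & (p -> q)) requires ~<><>(p & (p -> q)) at every successor {b}.
    ~<><>(p & (p -> q)) fails at b, so []~<><>(p & (p -> q)) is false at b.
      At b: <><>(p & (p -> q)) is true, so ~<><>(p & (p -> q)) is false.
Satisfying worlds: none.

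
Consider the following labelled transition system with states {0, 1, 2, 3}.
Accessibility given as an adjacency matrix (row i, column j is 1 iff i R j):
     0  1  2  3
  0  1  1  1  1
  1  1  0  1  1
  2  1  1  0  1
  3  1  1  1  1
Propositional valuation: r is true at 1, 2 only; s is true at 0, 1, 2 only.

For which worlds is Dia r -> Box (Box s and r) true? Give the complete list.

none

Let φ = Dia r -> Box (Box s and r). Evaluate φ at each world:
  0 (successors {0, 1, 2, 3}): φ is false.
  1 (successors {0, 2, 3}): φ is false.
  2 (successors {0, 1, 3}): φ is false.
  3 (successors {0, 1, 2, 3}): φ is false.
For instance, at 3:
  At 3: Dia r is true, Box (Box s and r) is false, so Dia r -> Box (Box s and r) is false.
    At 3: Dia r requires r at some successor in {0, 1, 2, 3}.
      r holds at 1, so Dia r is true at 3.
    At 3: Box (Box s and r) requires Box s and r at every successor {0, 1, 2, 3}.
      Box s and r fails at 0, so Box (Box s and r) is false at 3.
Satisfying worlds: none.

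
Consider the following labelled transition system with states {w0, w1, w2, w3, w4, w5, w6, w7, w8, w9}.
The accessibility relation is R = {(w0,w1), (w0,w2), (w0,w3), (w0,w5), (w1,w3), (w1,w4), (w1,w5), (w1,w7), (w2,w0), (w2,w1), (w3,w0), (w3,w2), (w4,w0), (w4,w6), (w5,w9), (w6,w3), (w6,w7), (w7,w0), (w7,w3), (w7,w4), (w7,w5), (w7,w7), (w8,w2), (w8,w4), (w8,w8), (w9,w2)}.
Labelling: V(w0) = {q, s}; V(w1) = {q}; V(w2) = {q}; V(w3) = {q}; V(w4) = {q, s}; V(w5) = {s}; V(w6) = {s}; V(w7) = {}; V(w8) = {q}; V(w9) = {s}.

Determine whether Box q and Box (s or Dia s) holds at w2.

Yes

Recall that Box ψ holds at a world iff ψ holds at every accessible world, and Dia ψ holds iff ψ holds at some accessible world.
At w2: Box q is true, Box (s or Dia s) is true, so Box q and Box (s or Dia s) is true.
  At w2: Box q requires q at every successor {w0, w1}.
    At w0: q is true.
    At w1: q is true.
  So Box q is true at w2.
  At w2: Box (s or Dia s) requires s or Dia s at every successor {w0, w1}.
      At w0: s is true, Dia s is true, so s or Dia s is true.
      At w1: s is false, Dia s is true, so s or Dia s is true.
  So Box (s or Dia s) is true at w2.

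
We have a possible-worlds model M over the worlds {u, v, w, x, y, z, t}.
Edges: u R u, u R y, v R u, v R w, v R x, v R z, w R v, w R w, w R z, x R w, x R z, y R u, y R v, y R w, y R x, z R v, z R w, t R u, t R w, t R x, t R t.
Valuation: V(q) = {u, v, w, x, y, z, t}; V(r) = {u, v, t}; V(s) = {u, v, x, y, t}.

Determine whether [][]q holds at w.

Yes

At w: [][]q requires []q at every successor {v, w, z}.
    At v: []q requires q at every successor {u, w, x, z}.
      At u: q is true.
      At w: q is true.
      At x: q is true.
      At z: q is true.
    So []q is true at v.
    At w: []q requires q at every successor {v, w, z}.
      At v: q is true.
      At w: q is true.
      At z: q is true.
    So []q is true at w.
    At z: []q requires q at every successor {v, w}.
      At v: q is true.
      At w: q is true.
    So []q is true at z.
So [][]q is true at w.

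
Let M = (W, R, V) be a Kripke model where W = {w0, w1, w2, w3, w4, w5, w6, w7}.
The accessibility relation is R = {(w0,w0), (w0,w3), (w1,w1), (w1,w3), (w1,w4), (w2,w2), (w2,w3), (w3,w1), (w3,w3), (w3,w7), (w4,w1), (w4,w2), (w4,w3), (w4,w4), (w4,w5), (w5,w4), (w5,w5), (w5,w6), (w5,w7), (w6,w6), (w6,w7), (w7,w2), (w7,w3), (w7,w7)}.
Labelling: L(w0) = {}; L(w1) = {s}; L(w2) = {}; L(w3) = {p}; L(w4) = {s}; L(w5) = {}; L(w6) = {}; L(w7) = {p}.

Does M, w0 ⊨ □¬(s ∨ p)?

At w0: □¬(s ∨ p) requires ¬(s ∨ p) at every successor {w0, w3}.
  ¬(s ∨ p) fails at w3, so □¬(s ∨ p) is false at w0.

No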